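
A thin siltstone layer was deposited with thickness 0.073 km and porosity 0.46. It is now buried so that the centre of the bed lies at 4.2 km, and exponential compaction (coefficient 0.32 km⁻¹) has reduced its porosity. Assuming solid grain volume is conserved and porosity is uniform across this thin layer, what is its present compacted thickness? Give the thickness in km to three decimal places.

Porosity at 4.2 km: n = 0.46·exp(−0.32×4.2) = 0.1200
Solid-volume conservation: h(1−n) = h₀(1−n₀) ⇒ h = h₀·(1−n₀)/(1−n)
h = 0.073 × (1 − 0.46)/(1 − 0.1200) = 0.073 × 0.6136 = 0.0448 km

0.045 km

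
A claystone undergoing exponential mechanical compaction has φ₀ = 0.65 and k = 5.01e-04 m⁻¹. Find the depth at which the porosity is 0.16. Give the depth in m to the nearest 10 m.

2800 m

Working in km (1 km = 1000 m; k in km⁻¹ = k in m⁻¹ × 1000):
Invert Athy's law: d = ln(φ₀/φ) / k
d = ln(0.65/0.16) / 0.501 = ln(4.062) / 0.501 = 1.4018 / 0.501 = 2.798 km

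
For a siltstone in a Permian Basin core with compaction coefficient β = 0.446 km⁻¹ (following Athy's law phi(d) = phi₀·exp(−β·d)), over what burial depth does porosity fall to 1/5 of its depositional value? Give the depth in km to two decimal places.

3.61 km

phi/phi₀ = 1/5 ⇒ exp(−β·d) = 1/5 ⇒ d = ln(5) / β
d = 1.6094 / 0.446 = 3.609 km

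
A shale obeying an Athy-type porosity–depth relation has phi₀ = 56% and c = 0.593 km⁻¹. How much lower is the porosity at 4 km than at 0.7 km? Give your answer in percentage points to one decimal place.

phi(0.7) = 0.56·e^(−0.593×0.7) = 0.3698
phi(4) = 0.56·e^(−0.593×4) = 0.0522
Δphi = 0.3698 − 0.0522 = 0.3175

31.8 percentage points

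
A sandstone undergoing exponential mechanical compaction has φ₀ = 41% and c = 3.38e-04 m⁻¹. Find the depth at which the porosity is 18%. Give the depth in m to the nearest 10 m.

Working in km (1 km = 1000 m; c in km⁻¹ = c in m⁻¹ × 1000):
Invert Athy's law: d = ln(φ₀/φ) / c
d = ln(0.41/0.18) / 0.338 = ln(2.278) / 0.338 = 0.8232 / 0.338 = 2.436 km

2440 m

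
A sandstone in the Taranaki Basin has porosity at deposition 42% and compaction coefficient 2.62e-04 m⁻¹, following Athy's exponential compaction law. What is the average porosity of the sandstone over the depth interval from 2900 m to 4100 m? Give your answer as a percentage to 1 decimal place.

16.9%

Working in km (1 km = 1000 m; c in km⁻¹ = c in m⁻¹ × 1000):
⟨φ⟩ = (1/(z₂−z₁)) ∫ φ₀ e^(−cz) dz = φ₀·(e^(−c·z₁) − e^(−c·z₂)) / (c·(z₂−z₁))
e^(−0.262×2.9) = 0.4678; e^(−0.262×4.1) = 0.3416
⟨φ⟩ = 0.42 × (0.4678 − 0.3416) / (0.262 × 1.2) = 0.42 × 0.4014 = 0.1686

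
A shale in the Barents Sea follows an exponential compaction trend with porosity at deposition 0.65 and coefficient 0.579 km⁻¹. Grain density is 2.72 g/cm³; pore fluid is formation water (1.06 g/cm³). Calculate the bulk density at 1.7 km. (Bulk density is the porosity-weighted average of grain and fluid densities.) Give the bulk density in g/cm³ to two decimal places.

2.32 g/cm³

Porosity at depth: phi = 0.65·exp(−0.579×1.7) = 0.65×0.3737 = 0.2429
Bulk density: ρ_b = (1−phi)ρ_g + phi·ρ_f = 0.7571×2.72 + 0.2429×1.06
       = 2.059 + 0.257 = 2.317 g/cm³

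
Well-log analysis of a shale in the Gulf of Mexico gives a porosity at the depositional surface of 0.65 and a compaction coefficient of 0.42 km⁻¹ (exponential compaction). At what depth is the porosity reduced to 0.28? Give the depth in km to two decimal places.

Invert Athy's law: z = ln(n₀/n) / c
z = ln(0.65/0.28) / 0.42 = ln(2.321) / 0.42 = 0.8422 / 0.42 = 2.005 km

2.01 km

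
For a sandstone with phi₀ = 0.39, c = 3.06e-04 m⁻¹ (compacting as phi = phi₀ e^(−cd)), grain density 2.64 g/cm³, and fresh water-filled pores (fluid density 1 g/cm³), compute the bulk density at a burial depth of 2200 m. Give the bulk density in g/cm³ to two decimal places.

Working in km (1 km = 1000 m; c in km⁻¹ = c in m⁻¹ × 1000):
Porosity at depth: phi = 0.39·exp(−0.306×2.2) = 0.39×0.5101 = 0.1989
Bulk density: ρ_b = (1−phi)ρ_g + phi·ρ_f = 0.8011×2.64 + 0.1989×1
       = 2.115 + 0.199 = 2.314 g/cm³

2.31 g/cm³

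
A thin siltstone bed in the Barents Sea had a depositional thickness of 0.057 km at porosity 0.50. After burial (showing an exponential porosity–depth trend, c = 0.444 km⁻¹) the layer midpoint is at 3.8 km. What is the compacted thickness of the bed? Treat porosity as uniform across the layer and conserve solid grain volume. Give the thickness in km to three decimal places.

0.031 km

Porosity at 3.8 km: n = 0.5·exp(−0.444×3.8) = 0.0925
Solid-volume conservation: h(1−n) = h₀(1−n₀) ⇒ h = h₀·(1−n₀)/(1−n)
h = 0.057 × (1 − 0.5)/(1 − 0.0925) = 0.057 × 0.5510 = 0.0314 km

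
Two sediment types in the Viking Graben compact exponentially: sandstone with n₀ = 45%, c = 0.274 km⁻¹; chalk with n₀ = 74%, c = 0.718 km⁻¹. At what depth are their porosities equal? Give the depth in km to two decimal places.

1.12 km

Set n₀ₐ e^(−cₐz) = n₀ᵦ e^(−cᵦz) ⇒ ln(n₀ₐ/n₀ᵦ) = (cₐ − cᵦ)·z
z = ln(0.45/0.74) / (0.274 − 0.718) = -0.4974 / -0.444 = 1.120 km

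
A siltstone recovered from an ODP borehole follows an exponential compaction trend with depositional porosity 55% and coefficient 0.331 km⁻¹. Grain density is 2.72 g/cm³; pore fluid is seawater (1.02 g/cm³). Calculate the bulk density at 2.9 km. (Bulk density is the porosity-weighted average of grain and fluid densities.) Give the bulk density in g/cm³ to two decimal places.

Porosity at depth: φ = 0.55·exp(−0.331×2.9) = 0.55×0.3829 = 0.2106
Bulk density: ρ_b = (1−φ)ρ_g + φ·ρ_f = 0.7894×2.72 + 0.2106×1.02
       = 2.147 + 0.215 = 2.362 g/cm³

2.36 g/cm³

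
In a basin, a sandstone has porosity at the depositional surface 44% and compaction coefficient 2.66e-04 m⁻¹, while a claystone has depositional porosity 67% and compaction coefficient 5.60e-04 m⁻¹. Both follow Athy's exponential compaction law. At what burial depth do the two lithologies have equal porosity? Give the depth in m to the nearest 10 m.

1430 m

Working in km (1 km = 1000 m; β in km⁻¹ = β in m⁻¹ × 1000):
Set n₀ₐ e^(−βₐd) = n₀ᵦ e^(−βᵦd) ⇒ ln(n₀ₐ/n₀ᵦ) = (βₐ − βᵦ)·d
d = ln(0.44/0.67) / (0.266 − 0.56) = -0.4205 / -0.294 = 1.430 km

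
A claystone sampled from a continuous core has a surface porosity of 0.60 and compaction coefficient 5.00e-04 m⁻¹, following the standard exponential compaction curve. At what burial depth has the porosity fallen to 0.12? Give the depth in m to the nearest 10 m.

3220 m

Working in km (1 km = 1000 m; c in km⁻¹ = c in m⁻¹ × 1000):
Invert Athy's law: z = ln(φ₀/φ) / c
z = ln(0.6/0.12) / 0.5 = ln(5) / 0.5 = 1.6094 / 0.5 = 3.219 km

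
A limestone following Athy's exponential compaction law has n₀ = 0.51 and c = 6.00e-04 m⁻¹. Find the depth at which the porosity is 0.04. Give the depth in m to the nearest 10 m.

4240 m

Working in km (1 km = 1000 m; c in km⁻¹ = c in m⁻¹ × 1000):
Invert Athy's law: z = ln(n₀/n) / c
z = ln(0.51/0.04) / 0.6 = ln(12.75) / 0.6 = 2.5455 / 0.6 = 4.243 km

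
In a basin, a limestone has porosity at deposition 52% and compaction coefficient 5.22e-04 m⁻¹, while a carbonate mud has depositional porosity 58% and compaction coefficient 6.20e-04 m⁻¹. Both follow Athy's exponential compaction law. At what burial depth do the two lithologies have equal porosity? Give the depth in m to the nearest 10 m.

1110 m

Working in km (1 km = 1000 m; c in km⁻¹ = c in m⁻¹ × 1000):
Set n₀ₐ e^(−cₐz) = n₀ᵦ e^(−cᵦz) ⇒ ln(n₀ₐ/n₀ᵦ) = (cₐ − cᵦ)·z
z = ln(0.52/0.58) / (0.522 − 0.62) = -0.1092 / -0.098 = 1.114 km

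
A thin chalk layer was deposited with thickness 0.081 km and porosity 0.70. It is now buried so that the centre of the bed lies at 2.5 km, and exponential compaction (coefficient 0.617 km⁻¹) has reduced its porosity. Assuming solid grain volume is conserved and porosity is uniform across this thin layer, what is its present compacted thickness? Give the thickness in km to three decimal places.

Porosity at 2.5 km: φ = 0.7·exp(−0.617×2.5) = 0.1497
Solid-volume conservation: h(1−φ) = h₀(1−φ₀) ⇒ h = h₀·(1−φ₀)/(1−φ)
h = 0.081 × (1 − 0.7)/(1 − 0.1497) = 0.081 × 0.3528 = 0.0286 km

0.029 km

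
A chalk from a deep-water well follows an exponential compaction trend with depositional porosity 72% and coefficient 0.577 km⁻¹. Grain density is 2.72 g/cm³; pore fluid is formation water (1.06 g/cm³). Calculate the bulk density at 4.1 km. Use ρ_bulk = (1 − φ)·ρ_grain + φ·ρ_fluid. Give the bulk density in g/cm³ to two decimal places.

2.61 g/cm³

Porosity at depth: phi = 0.72·exp(−0.577×4.1) = 0.72×0.0939 = 0.0676
Bulk density: ρ_b = (1−phi)ρ_g + phi·ρ_f = 0.9324×2.72 + 0.0676×1.06
       = 2.536 + 0.072 = 2.608 g/cm³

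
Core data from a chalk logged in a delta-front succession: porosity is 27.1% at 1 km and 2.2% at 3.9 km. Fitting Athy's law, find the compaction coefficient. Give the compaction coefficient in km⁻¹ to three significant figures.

Athy: φ(d) = φ₀ e^(−cd) ⇒ φ₁/φ₂ = e^{c(d₂−d₁)} ⇒ c = ln(φ₁/φ₂)/(d₂−d₁)
c = ln(0.271/0.022) / (3.9 − 1) = ln(12.32) / 2.9 = 2.5111 / 2.9 = 0.8659 km⁻¹

0.866 km⁻¹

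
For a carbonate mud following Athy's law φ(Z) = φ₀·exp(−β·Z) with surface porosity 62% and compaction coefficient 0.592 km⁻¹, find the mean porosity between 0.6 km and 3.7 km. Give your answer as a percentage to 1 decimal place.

19.9%

⟨φ⟩ = (1/(Z₂−Z₁)) ∫ φ₀ e^(−βZ) dZ = φ₀·(e^(−β·Z₁) − e^(−β·Z₂)) / (β·(Z₂−Z₁))
e^(−0.592×0.6) = 0.7010; e^(−0.592×3.7) = 0.1119
⟨φ⟩ = 0.62 × (0.7010 − 0.1119) / (0.592 × 3.1) = 0.62 × 0.3210 = 0.1990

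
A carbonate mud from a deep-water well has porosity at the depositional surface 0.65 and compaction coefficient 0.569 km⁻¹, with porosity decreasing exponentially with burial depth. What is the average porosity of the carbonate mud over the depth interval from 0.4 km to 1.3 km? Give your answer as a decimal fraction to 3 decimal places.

0.405

⟨φ⟩ = (1/(Z₂−Z₁)) ∫ φ₀ e^(−βZ) dZ = φ₀·(e^(−β·Z₁) − e^(−β·Z₂)) / (β·(Z₂−Z₁))
e^(−0.569×0.4) = 0.7964; e^(−0.569×1.3) = 0.4773
⟨φ⟩ = 0.65 × (0.7964 − 0.4773) / (0.569 × 0.9) = 0.65 × 0.6233 = 0.4051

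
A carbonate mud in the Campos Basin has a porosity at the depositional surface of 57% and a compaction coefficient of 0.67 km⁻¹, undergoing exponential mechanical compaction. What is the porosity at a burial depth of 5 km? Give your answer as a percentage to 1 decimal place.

φ = φ₀·exp(−k·z) = 0.57 × exp(−0.67 × 5) = 0.57 × exp(−3.35)
  = 0.57 × 0.0351 = 0.0200

2.0%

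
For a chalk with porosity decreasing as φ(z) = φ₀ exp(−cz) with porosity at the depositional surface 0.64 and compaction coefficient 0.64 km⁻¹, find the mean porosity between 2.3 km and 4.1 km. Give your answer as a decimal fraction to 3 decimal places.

⟨φ⟩ = (1/(z₂−z₁)) ∫ φ₀ e^(−cz) dz = φ₀·(e^(−c·z₁) − e^(−c·z₂)) / (c·(z₂−z₁))
e^(−0.64×2.3) = 0.2295; e^(−0.64×4.1) = 0.0725
⟨φ⟩ = 0.64 × (0.2295 − 0.0725) / (0.64 × 1.8) = 0.64 × 0.1362 = 0.0872

0.087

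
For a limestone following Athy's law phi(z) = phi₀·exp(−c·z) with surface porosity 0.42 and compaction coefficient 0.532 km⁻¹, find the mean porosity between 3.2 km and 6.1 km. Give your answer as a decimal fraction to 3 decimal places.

⟨phi⟩ = (1/(z₂−z₁)) ∫ phi₀ e^(−cz) dz = phi₀·(e^(−c·z₁) − e^(−c·z₂)) / (c·(z₂−z₁))
e^(−0.532×3.2) = 0.1822; e^(−0.532×6.1) = 0.0390
⟨phi⟩ = 0.42 × (0.1822 − 0.0390) / (0.532 × 2.9) = 0.42 × 0.0929 = 0.0390

0.039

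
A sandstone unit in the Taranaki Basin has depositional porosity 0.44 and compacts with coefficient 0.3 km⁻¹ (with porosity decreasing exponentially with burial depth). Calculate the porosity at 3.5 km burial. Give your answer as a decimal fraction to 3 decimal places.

phi = phi₀·exp(−β·Z) = 0.44 × exp(−0.3 × 3.5) = 0.44 × exp(−1.05)
  = 0.44 × 0.3499 = 0.1540

0.154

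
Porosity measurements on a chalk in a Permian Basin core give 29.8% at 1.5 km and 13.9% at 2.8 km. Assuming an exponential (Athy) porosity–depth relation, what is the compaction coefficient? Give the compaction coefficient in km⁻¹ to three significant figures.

Athy: n(Z) = n₀ e^(−kZ) ⇒ n₁/n₂ = e^{k(Z₂−Z₁)} ⇒ k = ln(n₁/n₂)/(Z₂−Z₁)
k = ln(0.298/0.139) / (2.8 − 1.5) = ln(2.144) / 1.3 = 0.7626 / 1.3 = 0.5866 km⁻¹

0.587 km⁻¹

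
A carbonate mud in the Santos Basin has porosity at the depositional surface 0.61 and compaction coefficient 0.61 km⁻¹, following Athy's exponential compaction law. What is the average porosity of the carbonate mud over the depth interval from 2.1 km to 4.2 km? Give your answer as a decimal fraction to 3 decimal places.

0.096

⟨phi⟩ = (1/(Z₂−Z₁)) ∫ phi₀ e^(−cZ) dZ = phi₀·(e^(−c·Z₁) − e^(−c·Z₂)) / (c·(Z₂−Z₁))
e^(−0.61×2.1) = 0.2778; e^(−0.61×4.2) = 0.0772
⟨phi⟩ = 0.61 × (0.2778 − 0.0772) / (0.61 × 2.1) = 0.61 × 0.1566 = 0.0955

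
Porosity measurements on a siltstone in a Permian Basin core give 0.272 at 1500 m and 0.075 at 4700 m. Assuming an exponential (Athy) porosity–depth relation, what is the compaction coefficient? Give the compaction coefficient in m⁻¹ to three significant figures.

0.000403 m⁻¹

Working in km (1 km = 1000 m; c in km⁻¹ = c in m⁻¹ × 1000):
Athy: φ(d) = φ₀ e^(−cd) ⇒ φ₁/φ₂ = e^{c(d₂−d₁)} ⇒ c = ln(φ₁/φ₂)/(d₂−d₁)
c = ln(0.272/0.075) / (4.7 − 1.5) = ln(3.627) / 3.2 = 1.2883 / 3.2 = 0.4026 km⁻¹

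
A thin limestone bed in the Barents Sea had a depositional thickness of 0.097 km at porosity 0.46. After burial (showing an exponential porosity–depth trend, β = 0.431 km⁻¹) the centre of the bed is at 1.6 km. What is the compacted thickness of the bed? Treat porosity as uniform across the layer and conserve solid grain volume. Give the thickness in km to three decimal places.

Porosity at 1.6 km: phi = 0.46·exp(−0.431×1.6) = 0.2308
Solid-volume conservation: h(1−phi) = h₀(1−phi₀) ⇒ h = h₀·(1−phi₀)/(1−phi)
h = 0.097 × (1 − 0.46)/(1 − 0.2308) = 0.097 × 0.7020 = 0.0681 km

0.068 km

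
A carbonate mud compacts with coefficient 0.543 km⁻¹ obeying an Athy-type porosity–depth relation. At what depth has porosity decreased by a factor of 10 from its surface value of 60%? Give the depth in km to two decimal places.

φ/φ₀ = 1/10 ⇒ exp(−β·d) = 1/10 ⇒ d = ln(10) / β
d = 2.3026 / 0.543 = 4.240 km

4.24 km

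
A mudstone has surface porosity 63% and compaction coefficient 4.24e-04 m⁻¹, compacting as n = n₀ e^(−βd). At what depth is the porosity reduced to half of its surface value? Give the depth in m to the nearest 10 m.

Working in km (1 km = 1000 m; β in km⁻¹ = β in m⁻¹ × 1000):
n/n₀ = 1/2 ⇒ exp(−β·d) = 1/2 ⇒ d = ln(2) / β
d = 0.6931 / 0.424 = 1.635 km

1630 m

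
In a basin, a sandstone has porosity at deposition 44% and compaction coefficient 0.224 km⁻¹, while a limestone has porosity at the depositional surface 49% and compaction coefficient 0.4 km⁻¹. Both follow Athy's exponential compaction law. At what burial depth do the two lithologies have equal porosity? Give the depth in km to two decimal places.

0.61 km

Set φ₀ₐ e^(−kₐz) = φ₀ᵦ e^(−kᵦz) ⇒ ln(φ₀ₐ/φ₀ᵦ) = (kₐ − kᵦ)·z
z = ln(0.44/0.49) / (0.224 − 0.4) = -0.1076 / -0.176 = 0.612 km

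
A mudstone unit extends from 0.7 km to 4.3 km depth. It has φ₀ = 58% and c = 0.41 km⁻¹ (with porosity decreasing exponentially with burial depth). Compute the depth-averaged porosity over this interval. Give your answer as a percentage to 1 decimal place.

22.8%

⟨φ⟩ = (1/(z₂−z₁)) ∫ φ₀ e^(−cz) dz = φ₀·(e^(−c·z₁) − e^(−c·z₂)) / (c·(z₂−z₁))
e^(−0.41×0.7) = 0.7505; e^(−0.41×4.3) = 0.1715
⟨φ⟩ = 0.58 × (0.7505 − 0.1715) / (0.41 × 3.6) = 0.58 × 0.3923 = 0.2275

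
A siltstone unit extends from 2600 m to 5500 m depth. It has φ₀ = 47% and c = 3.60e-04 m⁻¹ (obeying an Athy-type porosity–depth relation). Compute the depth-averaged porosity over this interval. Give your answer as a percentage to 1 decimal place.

Working in km (1 km = 1000 m; c in km⁻¹ = c in m⁻¹ × 1000):
⟨φ⟩ = (1/(d₂−d₁)) ∫ φ₀ e^(−cd) dd = φ₀·(e^(−c·d₁) − e^(−c·d₂)) / (c·(d₂−d₁))
e^(−0.36×2.6) = 0.3922; e^(−0.36×5.5) = 0.1381
⟨φ⟩ = 0.47 × (0.3922 − 0.1381) / (0.36 × 2.9) = 0.47 × 0.2434 = 0.1144

11.4%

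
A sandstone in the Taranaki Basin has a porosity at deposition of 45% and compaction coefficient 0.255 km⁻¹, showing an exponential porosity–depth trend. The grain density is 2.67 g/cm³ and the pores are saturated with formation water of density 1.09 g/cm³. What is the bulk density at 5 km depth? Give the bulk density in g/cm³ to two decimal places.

2.47 g/cm³

Porosity at depth: φ = 0.45·exp(−0.255×5) = 0.45×0.2794 = 0.1257
Bulk density: ρ_b = (1−φ)ρ_g + φ·ρ_f = 0.8743×2.67 + 0.1257×1.09
       = 2.334 + 0.137 = 2.471 g/cm³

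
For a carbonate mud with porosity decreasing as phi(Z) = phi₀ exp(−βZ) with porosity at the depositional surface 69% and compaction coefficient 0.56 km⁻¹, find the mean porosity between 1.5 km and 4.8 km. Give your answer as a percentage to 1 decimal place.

⟨phi⟩ = (1/(Z₂−Z₁)) ∫ phi₀ e^(−βZ) dZ = phi₀·(e^(−β·Z₁) − e^(−β·Z₂)) / (β·(Z₂−Z₁))
e^(−0.56×1.5) = 0.4317; e^(−0.56×4.8) = 0.0680
⟨phi⟩ = 0.69 × (0.4317 − 0.0680) / (0.56 × 3.3) = 0.69 × 0.1968 = 0.1358

13.6%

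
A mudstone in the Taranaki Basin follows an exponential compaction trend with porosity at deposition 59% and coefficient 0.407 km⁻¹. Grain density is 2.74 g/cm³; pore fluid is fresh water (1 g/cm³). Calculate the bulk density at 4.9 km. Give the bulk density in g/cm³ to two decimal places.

2.60 g/cm³

Porosity at depth: n = 0.59·exp(−0.407×4.9) = 0.59×0.1361 = 0.0803
Bulk density: ρ_b = (1−n)ρ_g + n·ρ_f = 0.9197×2.74 + 0.0803×1
       = 2.520 + 0.080 = 2.600 g/cm³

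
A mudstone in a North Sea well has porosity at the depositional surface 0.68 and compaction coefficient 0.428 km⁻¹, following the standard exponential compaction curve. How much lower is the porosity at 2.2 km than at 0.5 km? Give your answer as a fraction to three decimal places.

0.284

φ(0.5) = 0.68·e^(−0.428×0.5) = 0.5490
φ(2.2) = 0.68·e^(−0.428×2.2) = 0.2652
Δφ = 0.5490 − 0.2652 = 0.2838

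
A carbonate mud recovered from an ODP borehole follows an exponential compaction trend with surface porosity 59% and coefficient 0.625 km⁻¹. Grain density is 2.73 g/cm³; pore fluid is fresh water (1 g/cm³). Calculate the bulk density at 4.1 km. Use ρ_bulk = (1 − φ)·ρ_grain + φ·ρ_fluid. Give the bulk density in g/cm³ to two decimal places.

2.65 g/cm³

Porosity at depth: φ = 0.59·exp(−0.625×4.1) = 0.59×0.0771 = 0.0455
Bulk density: ρ_b = (1−φ)ρ_g + φ·ρ_f = 0.9545×2.73 + 0.0455×1
       = 2.606 + 0.045 = 2.651 g/cm³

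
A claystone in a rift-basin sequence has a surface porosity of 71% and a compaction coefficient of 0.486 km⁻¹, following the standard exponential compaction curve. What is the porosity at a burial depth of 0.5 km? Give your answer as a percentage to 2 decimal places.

n = n₀·exp(−c·Z) = 0.71 × exp(−0.486 × 0.5) = 0.71 × exp(−0.243)
  = 0.71 × 0.7843 = 0.5568

55.68%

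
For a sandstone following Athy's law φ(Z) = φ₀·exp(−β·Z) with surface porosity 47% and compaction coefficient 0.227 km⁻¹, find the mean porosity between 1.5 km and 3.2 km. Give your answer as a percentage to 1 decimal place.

⟨φ⟩ = (1/(Z₂−Z₁)) ∫ φ₀ e^(−βZ) dZ = φ₀·(e^(−β·Z₁) − e^(−β·Z₂)) / (β·(Z₂−Z₁))
e^(−0.227×1.5) = 0.7114; e^(−0.227×3.2) = 0.4836
⟨φ⟩ = 0.47 × (0.7114 − 0.4836) / (0.227 × 1.7) = 0.47 × 0.5902 = 0.2774

27.7%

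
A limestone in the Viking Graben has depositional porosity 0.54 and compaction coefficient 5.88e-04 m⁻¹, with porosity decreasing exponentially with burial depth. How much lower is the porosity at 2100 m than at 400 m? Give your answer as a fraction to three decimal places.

0.270

Working in km (1 km = 1000 m; c in km⁻¹ = c in m⁻¹ × 1000):
φ(0.4) = 0.54·e^(−0.588×0.4) = 0.4268
φ(2.1) = 0.54·e^(−0.588×2.1) = 0.1571
Δφ = 0.4268 − 0.1571 = 0.2697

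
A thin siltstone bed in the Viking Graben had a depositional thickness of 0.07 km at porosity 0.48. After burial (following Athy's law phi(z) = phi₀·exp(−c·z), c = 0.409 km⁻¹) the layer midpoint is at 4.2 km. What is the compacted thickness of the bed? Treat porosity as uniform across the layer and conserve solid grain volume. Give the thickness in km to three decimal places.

0.040 km

Porosity at 4.2 km: phi = 0.48·exp(−0.409×4.2) = 0.0861
Solid-volume conservation: h(1−phi) = h₀(1−phi₀) ⇒ h = h₀·(1−phi₀)/(1−phi)
h = 0.07 × (1 − 0.48)/(1 − 0.0861) = 0.07 × 0.5690 = 0.0398 km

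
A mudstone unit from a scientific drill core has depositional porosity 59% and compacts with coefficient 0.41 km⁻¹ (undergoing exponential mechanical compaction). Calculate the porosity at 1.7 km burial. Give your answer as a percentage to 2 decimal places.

29.39%

phi = phi₀·exp(−k·d) = 0.59 × exp(−0.41 × 1.7) = 0.59 × exp(−0.697)
  = 0.59 × 0.4981 = 0.2939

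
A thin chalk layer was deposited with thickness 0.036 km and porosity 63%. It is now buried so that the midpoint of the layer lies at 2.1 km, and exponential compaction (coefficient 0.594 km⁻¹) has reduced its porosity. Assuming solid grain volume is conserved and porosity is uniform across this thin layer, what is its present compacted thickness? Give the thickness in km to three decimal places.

0.016 km

Porosity at 2.1 km: φ = 0.63·exp(−0.594×2.1) = 0.1810
Solid-volume conservation: h(1−φ) = h₀(1−φ₀) ⇒ h = h₀·(1−φ₀)/(1−φ)
h = 0.036 × (1 − 0.63)/(1 − 0.1810) = 0.036 × 0.4518 = 0.0163 km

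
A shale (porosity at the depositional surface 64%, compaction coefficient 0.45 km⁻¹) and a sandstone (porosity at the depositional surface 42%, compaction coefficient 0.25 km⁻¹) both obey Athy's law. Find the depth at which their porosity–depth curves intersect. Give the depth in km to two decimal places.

Set n₀ₐ e^(−kₐZ) = n₀ᵦ e^(−kᵦZ) ⇒ ln(n₀ₐ/n₀ᵦ) = (kₐ − kᵦ)·Z
Z = ln(0.64/0.42) / (0.45 − 0.25) = 0.4212 / 0.2 = 2.106 km

2.11 km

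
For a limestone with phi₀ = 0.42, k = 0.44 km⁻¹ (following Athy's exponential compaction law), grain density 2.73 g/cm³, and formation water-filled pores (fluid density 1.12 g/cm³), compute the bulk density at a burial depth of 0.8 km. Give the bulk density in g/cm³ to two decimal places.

2.25 g/cm³

Porosity at depth: phi = 0.42·exp(−0.44×0.8) = 0.42×0.7033 = 0.2954
Bulk density: ρ_b = (1−phi)ρ_g + phi·ρ_f = 0.7046×2.73 + 0.2954×1.12
       = 1.924 + 0.331 = 2.254 g/cm³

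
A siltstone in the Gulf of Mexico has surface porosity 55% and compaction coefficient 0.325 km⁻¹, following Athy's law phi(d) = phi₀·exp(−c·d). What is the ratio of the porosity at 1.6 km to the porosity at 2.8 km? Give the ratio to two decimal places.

1.48

phi(d₁)/phi(d₂) = e^(−c·d₁)/e^(−c·d₂) = e^{c(d₂−d₁)}
= exp(0.325 × 1.2) = exp(0.39) = 1.4770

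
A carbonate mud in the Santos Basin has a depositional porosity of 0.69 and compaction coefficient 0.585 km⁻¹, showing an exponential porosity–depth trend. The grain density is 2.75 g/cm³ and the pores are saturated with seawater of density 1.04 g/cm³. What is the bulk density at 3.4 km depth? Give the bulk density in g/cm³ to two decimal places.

2.59 g/cm³

Porosity at depth: phi = 0.69·exp(−0.585×3.4) = 0.69×0.1368 = 0.0944
Bulk density: ρ_b = (1−phi)ρ_g + phi·ρ_f = 0.9056×2.75 + 0.0944×1.04
       = 2.490 + 0.098 = 2.589 g/cm³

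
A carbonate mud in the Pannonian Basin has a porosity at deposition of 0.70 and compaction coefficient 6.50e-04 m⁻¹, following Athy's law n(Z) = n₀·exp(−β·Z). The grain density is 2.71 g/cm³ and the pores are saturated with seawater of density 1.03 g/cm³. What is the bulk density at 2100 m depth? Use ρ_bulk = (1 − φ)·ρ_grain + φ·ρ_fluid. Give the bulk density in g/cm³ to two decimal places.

2.41 g/cm³

Working in km (1 km = 1000 m; β in km⁻¹ = β in m⁻¹ × 1000):
Porosity at depth: n = 0.7·exp(−0.65×2.1) = 0.7×0.2554 = 0.1788
Bulk density: ρ_b = (1−n)ρ_g + n·ρ_f = 0.8212×2.71 + 0.1788×1.03
       = 2.226 + 0.184 = 2.410 g/cm³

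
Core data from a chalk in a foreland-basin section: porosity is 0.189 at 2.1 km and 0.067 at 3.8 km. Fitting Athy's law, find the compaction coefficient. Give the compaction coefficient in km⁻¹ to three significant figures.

Athy: phi(z) = phi₀ e^(−kz) ⇒ phi₁/phi₂ = e^{k(z₂−z₁)} ⇒ k = ln(phi₁/phi₂)/(z₂−z₁)
k = ln(0.189/0.067) / (3.8 − 2.1) = ln(2.821) / 1.7 = 1.0371 / 1.7 = 0.61 km⁻¹

0.610 km⁻¹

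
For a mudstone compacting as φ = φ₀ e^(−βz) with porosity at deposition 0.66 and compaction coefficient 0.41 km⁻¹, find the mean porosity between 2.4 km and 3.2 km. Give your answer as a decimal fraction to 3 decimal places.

0.210

⟨φ⟩ = (1/(z₂−z₁)) ∫ φ₀ e^(−βz) dz = φ₀·(e^(−β·z₁) − e^(−β·z₂)) / (β·(z₂−z₁))
e^(−0.41×2.4) = 0.3738; e^(−0.41×3.2) = 0.2693
⟨φ⟩ = 0.66 × (0.3738 − 0.2693) / (0.41 × 0.8) = 0.66 × 0.3187 = 0.2103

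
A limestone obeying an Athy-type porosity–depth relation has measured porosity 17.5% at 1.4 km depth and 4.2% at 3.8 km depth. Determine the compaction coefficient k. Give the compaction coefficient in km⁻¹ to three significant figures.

0.595 km⁻¹

Athy: n(z) = n₀ e^(−kz) ⇒ n₁/n₂ = e^{k(z₂−z₁)} ⇒ k = ln(n₁/n₂)/(z₂−z₁)
k = ln(0.175/0.042) / (3.8 − 1.4) = ln(4.167) / 2.4 = 1.4271 / 2.4 = 0.5946 km⁻¹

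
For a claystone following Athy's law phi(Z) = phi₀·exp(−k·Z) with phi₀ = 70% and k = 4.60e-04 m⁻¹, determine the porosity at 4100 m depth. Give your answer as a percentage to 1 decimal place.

10.6%

Working in km (1 km = 1000 m; k in km⁻¹ = k in m⁻¹ × 1000):
phi = phi₀·exp(−k·Z) = 0.7 × exp(−0.46 × 4.1) = 0.7 × exp(−1.886)
  = 0.7 × 0.1517 = 0.1062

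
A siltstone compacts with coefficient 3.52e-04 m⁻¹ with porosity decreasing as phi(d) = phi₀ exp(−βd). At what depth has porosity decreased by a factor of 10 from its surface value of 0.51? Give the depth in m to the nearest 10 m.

Working in km (1 km = 1000 m; β in km⁻¹ = β in m⁻¹ × 1000):
phi/phi₀ = 1/10 ⇒ exp(−β·d) = 1/10 ⇒ d = ln(10) / β
d = 2.3026 / 0.352 = 6.541 km

6540 m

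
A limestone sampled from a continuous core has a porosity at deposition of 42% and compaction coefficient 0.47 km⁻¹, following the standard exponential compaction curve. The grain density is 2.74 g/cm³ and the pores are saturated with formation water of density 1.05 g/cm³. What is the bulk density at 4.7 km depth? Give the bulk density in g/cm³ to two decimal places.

2.66 g/cm³

Porosity at depth: n = 0.42·exp(−0.47×4.7) = 0.42×0.1098 = 0.0461
Bulk density: ρ_b = (1−n)ρ_g + n·ρ_f = 0.9539×2.74 + 0.0461×1.05
       = 2.614 + 0.048 = 2.662 g/cm³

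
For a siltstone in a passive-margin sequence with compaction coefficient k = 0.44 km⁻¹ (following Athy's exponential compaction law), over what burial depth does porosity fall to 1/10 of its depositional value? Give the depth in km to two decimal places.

φ/φ₀ = 1/10 ⇒ exp(−k·z) = 1/10 ⇒ z = ln(10) / k
z = 2.3026 / 0.44 = 5.233 km

5.23 km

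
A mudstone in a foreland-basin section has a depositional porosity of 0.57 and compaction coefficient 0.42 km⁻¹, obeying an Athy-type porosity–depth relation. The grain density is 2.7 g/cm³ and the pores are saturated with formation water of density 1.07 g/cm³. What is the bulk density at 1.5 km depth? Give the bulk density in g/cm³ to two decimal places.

2.21 g/cm³

Porosity at depth: n = 0.57·exp(−0.42×1.5) = 0.57×0.5326 = 0.3036
Bulk density: ρ_b = (1−n)ρ_g + n·ρ_f = 0.6964×2.7 + 0.3036×1.07
       = 1.880 + 0.325 = 2.205 g/cm³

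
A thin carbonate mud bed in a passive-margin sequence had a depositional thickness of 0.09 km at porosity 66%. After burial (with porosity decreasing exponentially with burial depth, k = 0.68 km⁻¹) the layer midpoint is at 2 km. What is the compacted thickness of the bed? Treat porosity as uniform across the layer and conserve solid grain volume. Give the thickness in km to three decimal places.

Porosity at 2 km: phi = 0.66·exp(−0.68×2) = 0.1694
Solid-volume conservation: h(1−phi) = h₀(1−phi₀) ⇒ h = h₀·(1−phi₀)/(1−phi)
h = 0.09 × (1 − 0.66)/(1 − 0.1694) = 0.09 × 0.4093 = 0.0368 km

0.037 km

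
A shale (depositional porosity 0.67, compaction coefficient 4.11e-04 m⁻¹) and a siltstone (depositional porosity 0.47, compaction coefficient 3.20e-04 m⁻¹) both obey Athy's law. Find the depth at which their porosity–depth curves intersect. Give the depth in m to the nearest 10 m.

3900 m

Working in km (1 km = 1000 m; k in km⁻¹ = k in m⁻¹ × 1000):
Set φ₀ₐ e^(−kₐz) = φ₀ᵦ e^(−kᵦz) ⇒ ln(φ₀ₐ/φ₀ᵦ) = (kₐ − kᵦ)·z
z = ln(0.67/0.47) / (0.411 − 0.32) = 0.3545 / 0.091 = 3.896 km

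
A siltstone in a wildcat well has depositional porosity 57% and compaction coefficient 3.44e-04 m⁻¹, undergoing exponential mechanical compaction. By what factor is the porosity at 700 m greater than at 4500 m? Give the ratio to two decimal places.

Working in km (1 km = 1000 m; k in km⁻¹ = k in m⁻¹ × 1000):
n(Z₁)/n(Z₂) = e^(−k·Z₁)/e^(−k·Z₂) = e^{k(Z₂−Z₁)}
= exp(0.344 × 3.8) = exp(1.307) = 3.6958

3.70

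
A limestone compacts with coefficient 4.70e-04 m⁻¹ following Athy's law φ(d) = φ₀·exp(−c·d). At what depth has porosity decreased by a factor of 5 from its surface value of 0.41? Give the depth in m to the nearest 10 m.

Working in km (1 km = 1000 m; c in km⁻¹ = c in m⁻¹ × 1000):
φ/φ₀ = 1/5 ⇒ exp(−c·d) = 1/5 ⇒ d = ln(5) / c
d = 1.6094 / 0.47 = 3.424 km

3420 m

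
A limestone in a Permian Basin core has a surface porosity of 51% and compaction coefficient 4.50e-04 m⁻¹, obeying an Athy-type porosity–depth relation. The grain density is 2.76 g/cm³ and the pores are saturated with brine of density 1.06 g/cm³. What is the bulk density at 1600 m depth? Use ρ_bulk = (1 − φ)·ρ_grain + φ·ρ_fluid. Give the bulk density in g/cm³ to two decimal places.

2.34 g/cm³

Working in km (1 km = 1000 m; β in km⁻¹ = β in m⁻¹ × 1000):
Porosity at depth: n = 0.51·exp(−0.45×1.6) = 0.51×0.4868 = 0.2482
Bulk density: ρ_b = (1−n)ρ_g + n·ρ_f = 0.7518×2.76 + 0.2482×1.06
       = 2.075 + 0.263 = 2.338 g/cm³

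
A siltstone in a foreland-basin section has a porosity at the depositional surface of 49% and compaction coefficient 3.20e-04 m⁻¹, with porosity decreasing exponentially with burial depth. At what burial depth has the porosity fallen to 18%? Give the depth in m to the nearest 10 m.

Working in km (1 km = 1000 m; β in km⁻¹ = β in m⁻¹ × 1000):
Invert Athy's law: Z = ln(φ₀/φ) / β
Z = ln(0.49/0.18) / 0.32 = ln(2.722) / 0.32 = 1.0014 / 0.32 = 3.130 km

3130 m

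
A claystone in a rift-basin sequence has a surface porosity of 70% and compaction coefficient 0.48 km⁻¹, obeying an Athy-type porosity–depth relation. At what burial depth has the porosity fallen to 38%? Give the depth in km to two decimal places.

1.27 km

Invert Athy's law: z = ln(phi₀/phi) / k
z = ln(0.7/0.38) / 0.48 = ln(1.842) / 0.48 = 0.6109 / 0.48 = 1.273 km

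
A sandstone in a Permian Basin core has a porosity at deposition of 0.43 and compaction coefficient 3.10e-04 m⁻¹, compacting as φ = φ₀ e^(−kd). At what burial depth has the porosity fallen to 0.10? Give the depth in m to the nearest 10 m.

Working in km (1 km = 1000 m; k in km⁻¹ = k in m⁻¹ × 1000):
Invert Athy's law: d = ln(φ₀/φ) / k
d = ln(0.43/0.1) / 0.31 = ln(4.3) / 0.31 = 1.4586 / 0.31 = 4.705 km

4710 m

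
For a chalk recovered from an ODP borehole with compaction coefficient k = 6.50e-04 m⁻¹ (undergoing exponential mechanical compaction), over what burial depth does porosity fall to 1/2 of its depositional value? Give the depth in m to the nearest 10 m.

1070 m

Working in km (1 km = 1000 m; k in km⁻¹ = k in m⁻¹ × 1000):
φ/φ₀ = 1/2 ⇒ exp(−k·Z) = 1/2 ⇒ Z = ln(2) / k
Z = 0.6931 / 0.65 = 1.066 km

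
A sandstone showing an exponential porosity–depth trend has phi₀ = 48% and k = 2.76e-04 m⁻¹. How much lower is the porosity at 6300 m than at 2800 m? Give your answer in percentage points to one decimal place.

Working in km (1 km = 1000 m; k in km⁻¹ = k in m⁻¹ × 1000):
phi(2.8) = 0.48·e^(−0.276×2.8) = 0.2216
phi(6.3) = 0.48·e^(−0.276×6.3) = 0.0844
Δphi = 0.2216 − 0.0844 = 0.1373

13.7 percentage points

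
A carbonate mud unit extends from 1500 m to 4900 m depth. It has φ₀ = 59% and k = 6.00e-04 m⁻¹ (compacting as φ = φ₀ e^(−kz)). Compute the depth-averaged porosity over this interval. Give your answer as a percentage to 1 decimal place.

10.2%

Working in km (1 km = 1000 m; k in km⁻¹ = k in m⁻¹ × 1000):
⟨φ⟩ = (1/(z₂−z₁)) ∫ φ₀ e^(−kz) dz = φ₀·(e^(−k·z₁) − e^(−k·z₂)) / (k·(z₂−z₁))
e^(−0.6×1.5) = 0.4066; e^(−0.6×4.9) = 0.0529
⟨φ⟩ = 0.59 × (0.4066 − 0.0529) / (0.6 × 3.4) = 0.59 × 0.1734 = 0.1023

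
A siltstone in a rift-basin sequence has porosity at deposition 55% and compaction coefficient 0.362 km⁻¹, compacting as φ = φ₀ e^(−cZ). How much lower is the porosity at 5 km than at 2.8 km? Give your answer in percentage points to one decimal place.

11.0 percentage points

φ(2.8) = 0.55·e^(−0.362×2.8) = 0.1996
φ(5) = 0.55·e^(−0.362×5) = 0.0900
Δφ = 0.1996 − 0.0900 = 0.1096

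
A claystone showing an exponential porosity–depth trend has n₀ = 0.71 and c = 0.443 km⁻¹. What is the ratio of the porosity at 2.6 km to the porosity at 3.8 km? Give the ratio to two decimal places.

n(d₁)/n(d₂) = e^(−c·d₁)/e^(−c·d₂) = e^{c(d₂−d₁)}
= exp(0.443 × 1.2) = exp(0.5316) = 1.7017

1.70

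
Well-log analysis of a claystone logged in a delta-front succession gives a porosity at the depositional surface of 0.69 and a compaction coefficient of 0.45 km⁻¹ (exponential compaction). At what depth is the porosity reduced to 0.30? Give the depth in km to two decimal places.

1.85 km

Invert Athy's law: d = ln(n₀/n) / c
d = ln(0.69/0.3) / 0.45 = ln(2.3) / 0.45 = 0.8329 / 0.45 = 1.851 km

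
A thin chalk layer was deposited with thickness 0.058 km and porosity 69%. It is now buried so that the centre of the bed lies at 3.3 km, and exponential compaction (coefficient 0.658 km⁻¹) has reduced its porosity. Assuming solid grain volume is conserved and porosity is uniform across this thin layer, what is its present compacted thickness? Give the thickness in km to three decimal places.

0.020 km

Porosity at 3.3 km: φ = 0.69·exp(−0.658×3.3) = 0.0787
Solid-volume conservation: h(1−φ) = h₀(1−φ₀) ⇒ h = h₀·(1−φ₀)/(1−φ)
h = 0.058 × (1 − 0.69)/(1 − 0.0787) = 0.058 × 0.3365 = 0.0195 km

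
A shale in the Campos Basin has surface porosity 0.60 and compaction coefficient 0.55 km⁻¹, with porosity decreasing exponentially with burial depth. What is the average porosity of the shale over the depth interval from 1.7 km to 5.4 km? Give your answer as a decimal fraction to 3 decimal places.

⟨φ⟩ = (1/(d₂−d₁)) ∫ φ₀ e^(−cd) dd = φ₀·(e^(−c·d₁) − e^(−c·d₂)) / (c·(d₂−d₁))
e^(−0.55×1.7) = 0.3926; e^(−0.55×5.4) = 0.0513
⟨φ⟩ = 0.6 × (0.3926 − 0.0513) / (0.55 × 3.7) = 0.6 × 0.1677 = 0.1006

0.101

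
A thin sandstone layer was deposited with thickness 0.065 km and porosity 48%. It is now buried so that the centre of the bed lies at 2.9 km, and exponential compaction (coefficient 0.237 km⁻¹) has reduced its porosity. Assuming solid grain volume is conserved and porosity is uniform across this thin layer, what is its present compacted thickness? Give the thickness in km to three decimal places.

Porosity at 2.9 km: n = 0.48·exp(−0.237×2.9) = 0.2414
Solid-volume conservation: h(1−n) = h₀(1−n₀) ⇒ h = h₀·(1−n₀)/(1−n)
h = 0.065 × (1 − 0.48)/(1 − 0.2414) = 0.065 × 0.6855 = 0.0446 km

0.045 km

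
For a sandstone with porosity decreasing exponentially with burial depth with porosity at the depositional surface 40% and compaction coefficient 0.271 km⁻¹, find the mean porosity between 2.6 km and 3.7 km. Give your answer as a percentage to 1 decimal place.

17.1%

⟨φ⟩ = (1/(z₂−z₁)) ∫ φ₀ e^(−kz) dz = φ₀·(e^(−k·z₁) − e^(−k·z₂)) / (k·(z₂−z₁))
e^(−0.271×2.6) = 0.4943; e^(−0.271×3.7) = 0.3669
⟨φ⟩ = 0.4 × (0.4943 − 0.3669) / (0.271 × 1.1) = 0.4 × 0.4274 = 0.1710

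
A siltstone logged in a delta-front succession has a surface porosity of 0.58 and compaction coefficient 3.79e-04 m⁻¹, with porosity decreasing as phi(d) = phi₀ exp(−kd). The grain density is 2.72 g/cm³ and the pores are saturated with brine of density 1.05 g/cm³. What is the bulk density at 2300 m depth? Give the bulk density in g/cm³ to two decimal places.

Working in km (1 km = 1000 m; k in km⁻¹ = k in m⁻¹ × 1000):
Porosity at depth: phi = 0.58·exp(−0.379×2.3) = 0.58×0.4182 = 0.2426
Bulk density: ρ_b = (1−phi)ρ_g + phi·ρ_f = 0.7574×2.72 + 0.2426×1.05
       = 2.060 + 0.255 = 2.315 g/cm³

2.31 g/cm³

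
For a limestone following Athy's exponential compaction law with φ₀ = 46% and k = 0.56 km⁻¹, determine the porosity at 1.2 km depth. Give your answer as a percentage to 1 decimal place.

φ = φ₀·exp(−k·Z) = 0.46 × exp(−0.56 × 1.2) = 0.46 × exp(−0.672)
  = 0.46 × 0.5107 = 0.2349

23.5%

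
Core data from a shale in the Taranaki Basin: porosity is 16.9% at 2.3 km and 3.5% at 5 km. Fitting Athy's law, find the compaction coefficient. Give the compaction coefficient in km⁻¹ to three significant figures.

Athy: φ(Z) = φ₀ e^(−cZ) ⇒ φ₁/φ₂ = e^{c(Z₂−Z₁)} ⇒ c = ln(φ₁/φ₂)/(Z₂−Z₁)
c = ln(0.169/0.035) / (5 − 2.3) = ln(4.829) / 2.7 = 1.5746 / 2.7 = 0.5832 km⁻¹

0.583 km⁻¹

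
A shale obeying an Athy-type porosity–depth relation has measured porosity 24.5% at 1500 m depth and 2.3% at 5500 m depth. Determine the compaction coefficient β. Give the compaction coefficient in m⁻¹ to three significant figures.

Working in km (1 km = 1000 m; β in km⁻¹ = β in m⁻¹ × 1000):
Athy: φ(d) = φ₀ e^(−βd) ⇒ φ₁/φ₂ = e^{β(d₂−d₁)} ⇒ β = ln(φ₁/φ₂)/(d₂−d₁)
β = ln(0.245/0.023) / (5.5 − 1.5) = ln(10.65) / 4 = 2.3658 / 4 = 0.5914 km⁻¹

0.000591 m⁻¹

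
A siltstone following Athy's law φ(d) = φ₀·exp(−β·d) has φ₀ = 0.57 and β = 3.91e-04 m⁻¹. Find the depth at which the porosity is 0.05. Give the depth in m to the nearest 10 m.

6220 m

Working in km (1 km = 1000 m; β in km⁻¹ = β in m⁻¹ × 1000):
Invert Athy's law: d = ln(φ₀/φ) / β
d = ln(0.57/0.05) / 0.391 = ln(11.4) / 0.391 = 2.4336 / 0.391 = 6.224 km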